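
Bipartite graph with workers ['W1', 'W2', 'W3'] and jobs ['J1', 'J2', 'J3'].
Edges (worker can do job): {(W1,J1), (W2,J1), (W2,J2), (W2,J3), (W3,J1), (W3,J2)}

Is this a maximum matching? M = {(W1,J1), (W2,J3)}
No, size 2 is not maximum

Proposed matching has size 2.
Maximum matching size for this graph: 3.

This is NOT maximum - can be improved to size 3.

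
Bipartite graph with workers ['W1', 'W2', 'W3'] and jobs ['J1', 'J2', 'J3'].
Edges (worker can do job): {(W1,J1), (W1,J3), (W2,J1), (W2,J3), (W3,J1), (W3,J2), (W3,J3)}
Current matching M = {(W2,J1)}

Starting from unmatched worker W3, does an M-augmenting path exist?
Yes: W3 → J2

An M-augmenting path alternates non-matching / matching edges, starting and ending at unmatched vertices.
Path: W3 → J2
(J2 is unmatched in M, so the path is augmenting.)
Flipping edges along this path would increase |M| from 1 to 2.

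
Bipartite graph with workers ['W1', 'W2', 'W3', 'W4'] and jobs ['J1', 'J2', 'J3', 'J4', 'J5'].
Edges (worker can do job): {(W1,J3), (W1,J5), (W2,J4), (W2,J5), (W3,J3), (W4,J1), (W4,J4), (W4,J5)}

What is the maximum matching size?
Maximum matching size = 4

Maximum matching: {(W1,J5), (W2,J4), (W3,J3), (W4,J1)}
Size: 4

This assigns 4 workers to 4 distinct jobs.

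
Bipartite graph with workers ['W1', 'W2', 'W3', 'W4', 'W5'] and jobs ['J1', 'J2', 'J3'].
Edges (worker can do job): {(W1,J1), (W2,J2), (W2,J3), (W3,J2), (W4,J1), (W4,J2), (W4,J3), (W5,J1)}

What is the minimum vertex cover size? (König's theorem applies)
Minimum vertex cover size = 3

By König's theorem: in bipartite graphs,
min vertex cover = max matching = 3

Maximum matching has size 3, so minimum vertex cover also has size 3.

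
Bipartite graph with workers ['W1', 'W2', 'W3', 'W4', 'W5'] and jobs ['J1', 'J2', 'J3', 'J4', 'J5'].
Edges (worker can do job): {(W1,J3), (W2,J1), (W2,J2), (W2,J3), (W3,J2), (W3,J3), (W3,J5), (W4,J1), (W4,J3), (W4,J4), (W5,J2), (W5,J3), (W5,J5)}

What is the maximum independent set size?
Maximum independent set = 5

By König's theorem:
- Min vertex cover = Max matching = 5
- Max independent set = Total vertices - Min vertex cover
- Max independent set = 10 - 5 = 5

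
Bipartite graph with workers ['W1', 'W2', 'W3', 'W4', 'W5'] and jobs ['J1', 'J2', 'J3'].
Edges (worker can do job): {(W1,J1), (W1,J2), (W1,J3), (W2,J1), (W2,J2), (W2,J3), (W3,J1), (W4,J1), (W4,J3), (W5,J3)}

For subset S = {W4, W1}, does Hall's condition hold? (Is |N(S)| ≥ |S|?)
Yes: |N(S)| = 3, |S| = 2

Subset S = {W4, W1}
Neighbors N(S) = {J1, J2, J3}

|N(S)| = 3, |S| = 2
Hall's condition: |N(S)| ≥ |S| is satisfied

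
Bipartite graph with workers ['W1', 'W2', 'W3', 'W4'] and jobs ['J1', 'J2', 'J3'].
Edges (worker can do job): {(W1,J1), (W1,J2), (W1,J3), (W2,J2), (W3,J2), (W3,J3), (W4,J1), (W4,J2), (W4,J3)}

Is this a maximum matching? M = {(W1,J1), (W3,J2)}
No, size 2 is not maximum

Proposed matching has size 2.
Maximum matching size for this graph: 3.

This is NOT maximum - can be improved to size 3.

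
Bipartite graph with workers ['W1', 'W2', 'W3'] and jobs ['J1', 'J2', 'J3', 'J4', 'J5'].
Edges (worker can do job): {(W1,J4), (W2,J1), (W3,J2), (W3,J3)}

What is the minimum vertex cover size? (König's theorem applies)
Minimum vertex cover size = 3

By König's theorem: in bipartite graphs,
min vertex cover = max matching = 3

Maximum matching has size 3, so minimum vertex cover also has size 3.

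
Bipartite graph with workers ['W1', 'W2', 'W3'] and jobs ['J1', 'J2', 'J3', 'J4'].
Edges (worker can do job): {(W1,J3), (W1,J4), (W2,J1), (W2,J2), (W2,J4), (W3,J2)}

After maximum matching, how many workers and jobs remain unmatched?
Unmatched: 0 workers, 1 jobs

Maximum matching size: 3
Workers: 3 total, 3 matched, 0 unmatched
Jobs: 4 total, 3 matched, 1 unmatched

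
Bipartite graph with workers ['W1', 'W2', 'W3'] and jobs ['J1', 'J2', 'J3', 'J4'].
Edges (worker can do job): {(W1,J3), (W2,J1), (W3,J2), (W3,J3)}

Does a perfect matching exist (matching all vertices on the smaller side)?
Yes, perfect matching exists (size 3)

Perfect matching: {(W1,J3), (W2,J1), (W3,J2)}
All 3 vertices on the smaller side are matched.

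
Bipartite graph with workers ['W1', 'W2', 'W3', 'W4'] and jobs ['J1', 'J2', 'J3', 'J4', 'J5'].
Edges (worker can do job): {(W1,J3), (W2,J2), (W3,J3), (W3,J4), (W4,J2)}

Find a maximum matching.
Matching: {(W1,J3), (W3,J4), (W4,J2)}

Maximum matching (size 3):
  W1 → J3
  W3 → J4
  W4 → J2

Each worker is assigned to at most one job, and each job to at most one worker.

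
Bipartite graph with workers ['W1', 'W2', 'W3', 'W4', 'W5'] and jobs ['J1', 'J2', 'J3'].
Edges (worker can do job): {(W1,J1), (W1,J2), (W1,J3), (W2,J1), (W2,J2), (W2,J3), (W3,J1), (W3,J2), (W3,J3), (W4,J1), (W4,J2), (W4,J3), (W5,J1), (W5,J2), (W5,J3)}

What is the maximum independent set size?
Maximum independent set = 5

By König's theorem:
- Min vertex cover = Max matching = 3
- Max independent set = Total vertices - Min vertex cover
- Max independent set = 8 - 3 = 5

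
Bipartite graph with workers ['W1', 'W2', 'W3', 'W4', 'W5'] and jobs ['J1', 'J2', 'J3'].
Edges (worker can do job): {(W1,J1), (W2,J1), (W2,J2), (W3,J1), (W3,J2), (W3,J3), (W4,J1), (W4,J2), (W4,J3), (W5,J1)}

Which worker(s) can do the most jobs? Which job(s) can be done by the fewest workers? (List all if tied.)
Most versatile: W3, W4 (3 jobs); Least covered: J3 (2 workers)

Worker degrees (jobs they can do): W1:1, W2:2, W3:3, W4:3, W5:1
Job degrees (workers who can do it): J1:5, J2:3, J3:2

Maximum worker degree is 3, achieved by: W3, W4
Minimum job degree is 2, achieved by: J3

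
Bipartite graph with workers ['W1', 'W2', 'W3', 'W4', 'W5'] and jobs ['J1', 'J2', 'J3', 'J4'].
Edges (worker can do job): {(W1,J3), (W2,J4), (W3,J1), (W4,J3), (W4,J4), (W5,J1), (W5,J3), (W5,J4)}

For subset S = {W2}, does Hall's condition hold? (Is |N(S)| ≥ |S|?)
Yes: |N(S)| = 1, |S| = 1

Subset S = {W2}
Neighbors N(S) = {J4}

|N(S)| = 1, |S| = 1
Hall's condition: |N(S)| ≥ |S| is satisfied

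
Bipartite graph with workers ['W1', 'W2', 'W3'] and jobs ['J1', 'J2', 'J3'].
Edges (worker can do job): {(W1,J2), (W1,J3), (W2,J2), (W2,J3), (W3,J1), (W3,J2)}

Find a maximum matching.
Matching: {(W1,J3), (W2,J2), (W3,J1)}

Maximum matching (size 3):
  W1 → J3
  W2 → J2
  W3 → J1

Each worker is assigned to at most one job, and each job to at most one worker.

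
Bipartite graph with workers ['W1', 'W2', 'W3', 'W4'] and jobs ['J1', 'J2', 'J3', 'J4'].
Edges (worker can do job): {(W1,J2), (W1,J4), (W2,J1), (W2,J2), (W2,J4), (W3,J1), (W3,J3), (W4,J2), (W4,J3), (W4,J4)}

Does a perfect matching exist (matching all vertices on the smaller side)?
Yes, perfect matching exists (size 4)

Perfect matching: {(W1,J2), (W2,J4), (W3,J1), (W4,J3)}
All 4 vertices on the smaller side are matched.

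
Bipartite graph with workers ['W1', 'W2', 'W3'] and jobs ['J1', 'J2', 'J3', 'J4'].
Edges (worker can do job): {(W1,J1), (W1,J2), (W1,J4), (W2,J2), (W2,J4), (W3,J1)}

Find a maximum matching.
Matching: {(W1,J2), (W2,J4), (W3,J1)}

Maximum matching (size 3):
  W1 → J2
  W2 → J4
  W3 → J1

Each worker is assigned to at most one job, and each job to at most one worker.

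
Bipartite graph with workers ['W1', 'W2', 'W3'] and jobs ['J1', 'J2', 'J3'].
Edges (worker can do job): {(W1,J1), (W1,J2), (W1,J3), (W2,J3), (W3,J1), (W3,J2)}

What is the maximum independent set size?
Maximum independent set = 3

By König's theorem:
- Min vertex cover = Max matching = 3
- Max independent set = Total vertices - Min vertex cover
- Max independent set = 6 - 3 = 3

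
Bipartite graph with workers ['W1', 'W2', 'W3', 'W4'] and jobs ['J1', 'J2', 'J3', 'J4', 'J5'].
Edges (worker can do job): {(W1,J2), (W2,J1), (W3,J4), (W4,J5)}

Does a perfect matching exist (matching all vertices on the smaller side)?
Yes, perfect matching exists (size 4)

Perfect matching: {(W1,J2), (W2,J1), (W3,J4), (W4,J5)}
All 4 vertices on the smaller side are matched.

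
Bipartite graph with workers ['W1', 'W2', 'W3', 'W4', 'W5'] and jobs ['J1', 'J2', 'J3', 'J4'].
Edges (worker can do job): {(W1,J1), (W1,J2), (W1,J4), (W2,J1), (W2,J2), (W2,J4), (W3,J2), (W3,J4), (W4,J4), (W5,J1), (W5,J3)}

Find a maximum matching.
Matching: {(W1,J1), (W3,J2), (W4,J4), (W5,J3)}

Maximum matching (size 4):
  W1 → J1
  W3 → J2
  W4 → J4
  W5 → J3

Each worker is assigned to at most one job, and each job to at most one worker.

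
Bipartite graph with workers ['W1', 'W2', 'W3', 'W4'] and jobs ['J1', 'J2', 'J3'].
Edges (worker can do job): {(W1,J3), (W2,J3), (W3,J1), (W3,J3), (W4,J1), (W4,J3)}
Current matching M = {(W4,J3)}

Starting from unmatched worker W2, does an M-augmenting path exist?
Yes: W2 → J3 → W4 → J1

An M-augmenting path alternates non-matching / matching edges, starting and ending at unmatched vertices.
Path: W2 → J3 → W4 → J1
(J1 is unmatched in M, so the path is augmenting.)
Flipping edges along this path would increase |M| from 1 to 2.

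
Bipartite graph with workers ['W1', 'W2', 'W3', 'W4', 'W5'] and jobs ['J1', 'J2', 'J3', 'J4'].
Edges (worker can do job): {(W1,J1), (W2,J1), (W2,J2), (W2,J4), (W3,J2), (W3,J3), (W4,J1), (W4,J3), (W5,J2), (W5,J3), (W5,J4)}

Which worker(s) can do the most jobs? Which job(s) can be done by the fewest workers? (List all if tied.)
Most versatile: W2, W5 (3 jobs); Least covered: J4 (2 workers)

Worker degrees (jobs they can do): W1:1, W2:3, W3:2, W4:2, W5:3
Job degrees (workers who can do it): J1:3, J2:3, J3:3, J4:2

Maximum worker degree is 3, achieved by: W2, W5
Minimum job degree is 2, achieved by: J4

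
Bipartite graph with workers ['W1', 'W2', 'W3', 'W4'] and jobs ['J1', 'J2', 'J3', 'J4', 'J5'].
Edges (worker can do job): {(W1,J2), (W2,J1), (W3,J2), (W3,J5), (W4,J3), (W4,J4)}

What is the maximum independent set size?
Maximum independent set = 5

By König's theorem:
- Min vertex cover = Max matching = 4
- Max independent set = Total vertices - Min vertex cover
- Max independent set = 9 - 4 = 5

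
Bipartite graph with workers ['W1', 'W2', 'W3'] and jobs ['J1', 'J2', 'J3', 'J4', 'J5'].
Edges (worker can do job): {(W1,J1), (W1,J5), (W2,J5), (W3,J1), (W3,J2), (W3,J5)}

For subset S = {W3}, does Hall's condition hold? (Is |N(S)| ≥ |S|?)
Yes: |N(S)| = 3, |S| = 1

Subset S = {W3}
Neighbors N(S) = {J1, J2, J5}

|N(S)| = 3, |S| = 1
Hall's condition: |N(S)| ≥ |S| is satisfied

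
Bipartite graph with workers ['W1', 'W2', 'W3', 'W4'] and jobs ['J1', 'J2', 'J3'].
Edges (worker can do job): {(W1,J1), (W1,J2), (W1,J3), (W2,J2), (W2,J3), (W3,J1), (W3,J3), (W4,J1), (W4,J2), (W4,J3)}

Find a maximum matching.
Matching: {(W1,J1), (W3,J3), (W4,J2)}

Maximum matching (size 3):
  W1 → J1
  W3 → J3
  W4 → J2

Each worker is assigned to at most one job, and each job to at most one worker.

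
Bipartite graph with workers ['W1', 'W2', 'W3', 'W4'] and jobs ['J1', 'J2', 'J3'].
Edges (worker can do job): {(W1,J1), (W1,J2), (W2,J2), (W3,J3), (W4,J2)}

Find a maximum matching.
Matching: {(W1,J1), (W3,J3), (W4,J2)}

Maximum matching (size 3):
  W1 → J1
  W3 → J3
  W4 → J2

Each worker is assigned to at most one job, and each job to at most one worker.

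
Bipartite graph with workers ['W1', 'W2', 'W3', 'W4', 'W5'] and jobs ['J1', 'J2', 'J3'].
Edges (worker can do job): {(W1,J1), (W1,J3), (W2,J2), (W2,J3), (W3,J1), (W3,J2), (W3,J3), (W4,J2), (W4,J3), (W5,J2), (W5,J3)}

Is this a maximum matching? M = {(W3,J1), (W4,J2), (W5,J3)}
Yes, size 3 is maximum

Proposed matching has size 3.
Maximum matching size for this graph: 3.

This is a maximum matching.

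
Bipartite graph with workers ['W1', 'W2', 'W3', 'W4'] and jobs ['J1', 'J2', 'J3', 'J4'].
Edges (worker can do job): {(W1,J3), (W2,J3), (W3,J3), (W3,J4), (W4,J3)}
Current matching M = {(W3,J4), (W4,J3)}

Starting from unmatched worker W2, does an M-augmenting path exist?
No augmenting path from W2

Alternating search from W2 reaches jobs: {J3}.
Every reachable job is already matched in M, and following those matched edges back to workers exposes no further unvisited jobs.
No M-augmenting path from W2 exists.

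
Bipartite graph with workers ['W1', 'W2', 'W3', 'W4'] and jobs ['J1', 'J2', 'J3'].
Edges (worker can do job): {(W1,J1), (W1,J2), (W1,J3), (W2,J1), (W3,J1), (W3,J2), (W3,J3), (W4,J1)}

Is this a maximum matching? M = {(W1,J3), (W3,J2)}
No, size 2 is not maximum

Proposed matching has size 2.
Maximum matching size for this graph: 3.

This is NOT maximum - can be improved to size 3.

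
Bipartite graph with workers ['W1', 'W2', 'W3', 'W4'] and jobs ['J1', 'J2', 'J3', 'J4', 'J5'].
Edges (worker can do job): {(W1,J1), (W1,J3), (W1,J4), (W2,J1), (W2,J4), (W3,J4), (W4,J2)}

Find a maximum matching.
Matching: {(W1,J3), (W2,J1), (W3,J4), (W4,J2)}

Maximum matching (size 4):
  W1 → J3
  W2 → J1
  W3 → J4
  W4 → J2

Each worker is assigned to at most one job, and each job to at most one worker.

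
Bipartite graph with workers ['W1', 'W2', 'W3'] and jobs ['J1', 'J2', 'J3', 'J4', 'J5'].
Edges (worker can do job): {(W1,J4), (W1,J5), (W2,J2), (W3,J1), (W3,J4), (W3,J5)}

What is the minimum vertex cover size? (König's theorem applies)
Minimum vertex cover size = 3

By König's theorem: in bipartite graphs,
min vertex cover = max matching = 3

Maximum matching has size 3, so minimum vertex cover also has size 3.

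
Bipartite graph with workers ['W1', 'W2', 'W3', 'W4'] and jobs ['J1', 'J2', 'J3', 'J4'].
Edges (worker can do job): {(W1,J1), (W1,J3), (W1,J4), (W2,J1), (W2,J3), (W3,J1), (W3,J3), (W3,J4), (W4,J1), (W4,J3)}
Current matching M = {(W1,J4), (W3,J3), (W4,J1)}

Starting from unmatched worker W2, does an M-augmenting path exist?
No augmenting path from W2

Alternating search from W2 reaches jobs: {J1, J3, J4}.
Every reachable job is already matched in M, and following those matched edges back to workers exposes no further unvisited jobs.
No M-augmenting path from W2 exists.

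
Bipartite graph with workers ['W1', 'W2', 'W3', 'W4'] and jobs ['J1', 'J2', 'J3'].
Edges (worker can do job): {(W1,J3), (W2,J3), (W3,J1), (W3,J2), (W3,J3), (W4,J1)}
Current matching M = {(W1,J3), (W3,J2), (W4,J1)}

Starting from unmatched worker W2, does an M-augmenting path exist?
No augmenting path from W2

Alternating search from W2 reaches jobs: {J3}.
Every reachable job is already matched in M, and following those matched edges back to workers exposes no further unvisited jobs.
No M-augmenting path from W2 exists.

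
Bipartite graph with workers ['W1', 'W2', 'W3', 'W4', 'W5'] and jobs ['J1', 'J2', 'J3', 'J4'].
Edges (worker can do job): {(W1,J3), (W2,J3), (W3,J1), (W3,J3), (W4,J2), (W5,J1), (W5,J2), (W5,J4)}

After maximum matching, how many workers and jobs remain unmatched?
Unmatched: 1 workers, 0 jobs

Maximum matching size: 4
Workers: 5 total, 4 matched, 1 unmatched
Jobs: 4 total, 4 matched, 0 unmatched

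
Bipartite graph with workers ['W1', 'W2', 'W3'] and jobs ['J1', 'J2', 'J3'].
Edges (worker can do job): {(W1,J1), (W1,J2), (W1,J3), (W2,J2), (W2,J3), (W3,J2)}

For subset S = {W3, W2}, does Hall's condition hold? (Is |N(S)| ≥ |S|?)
Yes: |N(S)| = 2, |S| = 2

Subset S = {W3, W2}
Neighbors N(S) = {J2, J3}

|N(S)| = 2, |S| = 2
Hall's condition: |N(S)| ≥ |S| is satisfied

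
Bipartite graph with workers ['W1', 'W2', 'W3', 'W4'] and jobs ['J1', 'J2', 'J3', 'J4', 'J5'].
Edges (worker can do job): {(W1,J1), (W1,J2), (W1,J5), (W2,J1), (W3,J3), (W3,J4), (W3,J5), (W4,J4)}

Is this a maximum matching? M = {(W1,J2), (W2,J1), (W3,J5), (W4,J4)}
Yes, size 4 is maximum

Proposed matching has size 4.
Maximum matching size for this graph: 4.

This is a maximum matching.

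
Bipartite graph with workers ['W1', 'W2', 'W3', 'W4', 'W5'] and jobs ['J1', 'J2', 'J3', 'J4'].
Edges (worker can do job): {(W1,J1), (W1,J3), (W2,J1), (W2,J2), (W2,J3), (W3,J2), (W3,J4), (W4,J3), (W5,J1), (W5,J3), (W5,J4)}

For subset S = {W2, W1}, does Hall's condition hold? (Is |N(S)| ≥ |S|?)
Yes: |N(S)| = 3, |S| = 2

Subset S = {W2, W1}
Neighbors N(S) = {J1, J2, J3}

|N(S)| = 3, |S| = 2
Hall's condition: |N(S)| ≥ |S| is satisfied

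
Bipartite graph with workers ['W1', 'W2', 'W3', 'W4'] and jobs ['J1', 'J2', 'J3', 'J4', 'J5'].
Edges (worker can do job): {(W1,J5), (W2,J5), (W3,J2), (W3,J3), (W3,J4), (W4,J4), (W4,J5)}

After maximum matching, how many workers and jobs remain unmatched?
Unmatched: 1 workers, 2 jobs

Maximum matching size: 3
Workers: 4 total, 3 matched, 1 unmatched
Jobs: 5 total, 3 matched, 2 unmatched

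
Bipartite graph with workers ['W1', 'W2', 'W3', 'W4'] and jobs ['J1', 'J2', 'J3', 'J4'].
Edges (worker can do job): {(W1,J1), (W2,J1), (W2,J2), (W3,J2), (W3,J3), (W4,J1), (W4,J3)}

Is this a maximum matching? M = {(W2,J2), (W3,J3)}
No, size 2 is not maximum

Proposed matching has size 2.
Maximum matching size for this graph: 3.

This is NOT maximum - can be improved to size 3.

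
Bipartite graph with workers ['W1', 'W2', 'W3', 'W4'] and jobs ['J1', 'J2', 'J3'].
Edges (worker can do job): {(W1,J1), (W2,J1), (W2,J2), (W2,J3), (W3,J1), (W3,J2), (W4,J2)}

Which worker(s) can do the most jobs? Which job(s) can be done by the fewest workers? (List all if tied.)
Most versatile: W2 (3 jobs); Least covered: J3 (1 workers)

Worker degrees (jobs they can do): W1:1, W2:3, W3:2, W4:1
Job degrees (workers who can do it): J1:3, J2:3, J3:1

Maximum worker degree is 3, achieved by: W2
Minimum job degree is 1, achieved by: J3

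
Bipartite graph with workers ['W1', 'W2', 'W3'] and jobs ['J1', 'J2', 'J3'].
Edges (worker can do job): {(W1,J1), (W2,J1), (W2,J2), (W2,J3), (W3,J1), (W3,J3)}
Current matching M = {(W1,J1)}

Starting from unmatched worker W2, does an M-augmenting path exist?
Yes: W2 → J3

An M-augmenting path alternates non-matching / matching edges, starting and ending at unmatched vertices.
Path: W2 → J3
(J3 is unmatched in M, so the path is augmenting.)
Flipping edges along this path would increase |M| from 1 to 2.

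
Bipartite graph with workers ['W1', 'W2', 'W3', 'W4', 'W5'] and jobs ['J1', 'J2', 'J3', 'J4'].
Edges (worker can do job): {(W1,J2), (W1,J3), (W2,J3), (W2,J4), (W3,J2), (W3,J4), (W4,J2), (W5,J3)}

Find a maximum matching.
Matching: {(W3,J4), (W4,J2), (W5,J3)}

Maximum matching (size 3):
  W3 → J4
  W4 → J2
  W5 → J3

Each worker is assigned to at most one job, and each job to at most one worker.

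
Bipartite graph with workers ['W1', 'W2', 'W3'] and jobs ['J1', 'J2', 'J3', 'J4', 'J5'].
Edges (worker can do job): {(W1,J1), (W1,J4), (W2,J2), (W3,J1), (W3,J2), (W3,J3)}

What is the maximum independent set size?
Maximum independent set = 5

By König's theorem:
- Min vertex cover = Max matching = 3
- Max independent set = Total vertices - Min vertex cover
- Max independent set = 8 - 3 = 5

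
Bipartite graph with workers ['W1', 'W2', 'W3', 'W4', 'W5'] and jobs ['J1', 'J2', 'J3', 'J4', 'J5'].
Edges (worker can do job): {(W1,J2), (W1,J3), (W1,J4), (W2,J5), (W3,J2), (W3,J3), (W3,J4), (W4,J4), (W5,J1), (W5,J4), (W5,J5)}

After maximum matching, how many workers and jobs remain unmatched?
Unmatched: 0 workers, 0 jobs

Maximum matching size: 5
Workers: 5 total, 5 matched, 0 unmatched
Jobs: 5 total, 5 matched, 0 unmatched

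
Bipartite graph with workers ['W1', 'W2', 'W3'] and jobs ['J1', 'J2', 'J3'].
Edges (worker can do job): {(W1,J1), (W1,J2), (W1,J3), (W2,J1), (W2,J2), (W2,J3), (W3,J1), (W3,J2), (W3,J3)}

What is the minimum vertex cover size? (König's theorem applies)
Minimum vertex cover size = 3

By König's theorem: in bipartite graphs,
min vertex cover = max matching = 3

Maximum matching has size 3, so minimum vertex cover also has size 3.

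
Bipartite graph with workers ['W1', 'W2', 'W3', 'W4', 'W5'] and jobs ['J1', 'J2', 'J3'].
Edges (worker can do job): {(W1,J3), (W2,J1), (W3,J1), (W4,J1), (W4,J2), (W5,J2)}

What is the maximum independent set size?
Maximum independent set = 5

By König's theorem:
- Min vertex cover = Max matching = 3
- Max independent set = Total vertices - Min vertex cover
- Max independent set = 8 - 3 = 5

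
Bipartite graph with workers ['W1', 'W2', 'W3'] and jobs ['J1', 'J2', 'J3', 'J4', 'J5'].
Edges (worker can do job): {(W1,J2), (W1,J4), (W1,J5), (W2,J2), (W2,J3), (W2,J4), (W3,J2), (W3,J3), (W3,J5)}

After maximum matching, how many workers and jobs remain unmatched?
Unmatched: 0 workers, 2 jobs

Maximum matching size: 3
Workers: 3 total, 3 matched, 0 unmatched
Jobs: 5 total, 3 matched, 2 unmatched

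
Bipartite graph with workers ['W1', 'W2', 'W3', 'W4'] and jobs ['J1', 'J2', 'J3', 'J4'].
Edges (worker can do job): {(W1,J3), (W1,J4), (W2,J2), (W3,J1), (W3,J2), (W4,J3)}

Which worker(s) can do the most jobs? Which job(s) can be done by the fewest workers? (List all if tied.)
Most versatile: W1, W3 (2 jobs); Least covered: J1, J4 (1 workers)

Worker degrees (jobs they can do): W1:2, W2:1, W3:2, W4:1
Job degrees (workers who can do it): J1:1, J2:2, J3:2, J4:1

Maximum worker degree is 2, achieved by: W1, W3
Minimum job degree is 1, achieved by: J1, J4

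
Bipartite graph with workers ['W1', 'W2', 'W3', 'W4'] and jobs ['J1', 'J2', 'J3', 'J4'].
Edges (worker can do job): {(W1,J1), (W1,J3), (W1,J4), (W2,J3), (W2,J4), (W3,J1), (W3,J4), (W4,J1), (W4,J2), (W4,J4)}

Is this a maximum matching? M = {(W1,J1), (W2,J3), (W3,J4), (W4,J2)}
Yes, size 4 is maximum

Proposed matching has size 4.
Maximum matching size for this graph: 4.

This is a maximum matching.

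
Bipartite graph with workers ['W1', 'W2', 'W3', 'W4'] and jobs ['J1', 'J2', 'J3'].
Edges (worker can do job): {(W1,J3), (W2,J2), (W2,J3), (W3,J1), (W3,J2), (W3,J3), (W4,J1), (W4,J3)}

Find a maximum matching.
Matching: {(W1,J3), (W3,J2), (W4,J1)}

Maximum matching (size 3):
  W1 → J3
  W3 → J2
  W4 → J1

Each worker is assigned to at most one job, and each job to at most one worker.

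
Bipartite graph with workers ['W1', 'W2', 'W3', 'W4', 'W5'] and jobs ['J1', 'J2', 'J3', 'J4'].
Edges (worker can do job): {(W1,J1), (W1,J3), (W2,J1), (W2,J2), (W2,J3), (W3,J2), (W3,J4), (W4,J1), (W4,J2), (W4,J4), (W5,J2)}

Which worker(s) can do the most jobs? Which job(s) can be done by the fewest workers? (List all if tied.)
Most versatile: W2, W4 (3 jobs); Least covered: J3, J4 (2 workers)

Worker degrees (jobs they can do): W1:2, W2:3, W3:2, W4:3, W5:1
Job degrees (workers who can do it): J1:3, J2:4, J3:2, J4:2

Maximum worker degree is 3, achieved by: W2, W4
Minimum job degree is 2, achieved by: J3, J4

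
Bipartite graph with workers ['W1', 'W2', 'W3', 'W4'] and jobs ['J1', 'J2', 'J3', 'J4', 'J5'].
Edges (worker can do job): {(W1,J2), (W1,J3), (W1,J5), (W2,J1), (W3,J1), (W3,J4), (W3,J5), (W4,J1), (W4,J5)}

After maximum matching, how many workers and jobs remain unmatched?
Unmatched: 0 workers, 1 jobs

Maximum matching size: 4
Workers: 4 total, 4 matched, 0 unmatched
Jobs: 5 total, 4 matched, 1 unmatched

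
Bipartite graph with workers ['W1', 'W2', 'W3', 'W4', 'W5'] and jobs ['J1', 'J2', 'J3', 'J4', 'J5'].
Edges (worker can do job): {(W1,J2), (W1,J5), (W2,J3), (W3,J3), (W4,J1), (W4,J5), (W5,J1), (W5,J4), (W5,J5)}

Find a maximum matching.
Matching: {(W1,J2), (W3,J3), (W4,J1), (W5,J5)}

Maximum matching (size 4):
  W1 → J2
  W3 → J3
  W4 → J1
  W5 → J5

Each worker is assigned to at most one job, and each job to at most one worker.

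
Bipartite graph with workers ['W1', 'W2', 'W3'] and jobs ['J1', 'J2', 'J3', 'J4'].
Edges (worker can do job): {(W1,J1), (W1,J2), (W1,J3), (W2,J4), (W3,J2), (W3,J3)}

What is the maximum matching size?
Maximum matching size = 3

Maximum matching: {(W1,J1), (W2,J4), (W3,J2)}
Size: 3

This assigns 3 workers to 3 distinct jobs.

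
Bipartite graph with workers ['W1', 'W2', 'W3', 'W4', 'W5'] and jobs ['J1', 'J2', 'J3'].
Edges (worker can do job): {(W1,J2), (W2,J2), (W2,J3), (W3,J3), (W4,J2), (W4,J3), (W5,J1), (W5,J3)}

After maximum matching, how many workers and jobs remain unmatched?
Unmatched: 2 workers, 0 jobs

Maximum matching size: 3
Workers: 5 total, 3 matched, 2 unmatched
Jobs: 3 total, 3 matched, 0 unmatched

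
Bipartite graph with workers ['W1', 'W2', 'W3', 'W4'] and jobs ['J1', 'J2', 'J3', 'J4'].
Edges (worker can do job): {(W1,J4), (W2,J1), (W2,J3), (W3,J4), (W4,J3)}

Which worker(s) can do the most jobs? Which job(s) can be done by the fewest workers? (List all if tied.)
Most versatile: W2 (2 jobs); Least covered: J2 (0 workers)

Worker degrees (jobs they can do): W1:1, W2:2, W3:1, W4:1
Job degrees (workers who can do it): J1:1, J2:0, J3:2, J4:2

Maximum worker degree is 2, achieved by: W2
Minimum job degree is 0, achieved by: J2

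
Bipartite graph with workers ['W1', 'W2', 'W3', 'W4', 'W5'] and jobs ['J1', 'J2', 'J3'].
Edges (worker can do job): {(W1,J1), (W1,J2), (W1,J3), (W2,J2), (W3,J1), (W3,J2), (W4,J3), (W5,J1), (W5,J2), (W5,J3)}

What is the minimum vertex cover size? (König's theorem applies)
Minimum vertex cover size = 3

By König's theorem: in bipartite graphs,
min vertex cover = max matching = 3

Maximum matching has size 3, so minimum vertex cover also has size 3.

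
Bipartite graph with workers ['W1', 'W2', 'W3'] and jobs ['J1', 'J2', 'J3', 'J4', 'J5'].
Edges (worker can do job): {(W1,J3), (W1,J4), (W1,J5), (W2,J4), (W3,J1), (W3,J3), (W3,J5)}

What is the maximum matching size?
Maximum matching size = 3

Maximum matching: {(W1,J5), (W2,J4), (W3,J3)}
Size: 3

This assigns 3 workers to 3 distinct jobs.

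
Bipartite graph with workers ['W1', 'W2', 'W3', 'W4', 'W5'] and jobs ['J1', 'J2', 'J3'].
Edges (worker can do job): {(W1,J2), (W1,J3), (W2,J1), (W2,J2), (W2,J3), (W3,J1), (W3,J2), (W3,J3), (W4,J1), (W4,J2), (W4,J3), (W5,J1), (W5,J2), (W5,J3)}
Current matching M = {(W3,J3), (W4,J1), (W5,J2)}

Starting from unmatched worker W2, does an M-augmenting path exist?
No augmenting path from W2

Alternating search from W2 reaches jobs: {J1, J2, J3}.
Every reachable job is already matched in M, and following those matched edges back to workers exposes no further unvisited jobs.
No M-augmenting path from W2 exists.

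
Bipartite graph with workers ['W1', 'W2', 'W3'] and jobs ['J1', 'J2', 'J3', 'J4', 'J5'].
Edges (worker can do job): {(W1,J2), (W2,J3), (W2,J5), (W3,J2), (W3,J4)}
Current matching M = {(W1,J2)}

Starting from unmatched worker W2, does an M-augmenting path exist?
Yes: W2 → J3

An M-augmenting path alternates non-matching / matching edges, starting and ending at unmatched vertices.
Path: W2 → J3
(J3 is unmatched in M, so the path is augmenting.)
Flipping edges along this path would increase |M| from 1 to 2.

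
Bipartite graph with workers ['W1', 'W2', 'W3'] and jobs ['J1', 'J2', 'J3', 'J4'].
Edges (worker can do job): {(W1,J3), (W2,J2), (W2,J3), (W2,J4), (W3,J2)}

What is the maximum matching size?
Maximum matching size = 3

Maximum matching: {(W1,J3), (W2,J4), (W3,J2)}
Size: 3

This assigns 3 workers to 3 distinct jobs.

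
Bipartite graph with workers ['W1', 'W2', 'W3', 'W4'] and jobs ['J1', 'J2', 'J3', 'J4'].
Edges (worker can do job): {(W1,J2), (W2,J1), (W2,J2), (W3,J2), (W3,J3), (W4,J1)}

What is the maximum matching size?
Maximum matching size = 3

Maximum matching: {(W1,J2), (W3,J3), (W4,J1)}
Size: 3

This assigns 3 workers to 3 distinct jobs.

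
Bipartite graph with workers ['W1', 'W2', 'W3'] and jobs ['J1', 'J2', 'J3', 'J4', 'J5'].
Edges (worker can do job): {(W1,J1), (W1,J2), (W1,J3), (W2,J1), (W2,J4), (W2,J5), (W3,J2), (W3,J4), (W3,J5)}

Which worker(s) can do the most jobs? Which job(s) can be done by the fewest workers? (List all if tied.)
Most versatile: W1, W2, W3 (3 jobs); Least covered: J3 (1 workers)

Worker degrees (jobs they can do): W1:3, W2:3, W3:3
Job degrees (workers who can do it): J1:2, J2:2, J3:1, J4:2, J5:2

Maximum worker degree is 3, achieved by: W1, W2, W3
Minimum job degree is 1, achieved by: J3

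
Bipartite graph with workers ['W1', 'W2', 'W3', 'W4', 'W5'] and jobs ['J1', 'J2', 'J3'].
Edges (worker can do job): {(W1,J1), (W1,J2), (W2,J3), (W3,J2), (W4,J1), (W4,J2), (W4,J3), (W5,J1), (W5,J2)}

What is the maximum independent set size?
Maximum independent set = 5

By König's theorem:
- Min vertex cover = Max matching = 3
- Max independent set = Total vertices - Min vertex cover
- Max independent set = 8 - 3 = 5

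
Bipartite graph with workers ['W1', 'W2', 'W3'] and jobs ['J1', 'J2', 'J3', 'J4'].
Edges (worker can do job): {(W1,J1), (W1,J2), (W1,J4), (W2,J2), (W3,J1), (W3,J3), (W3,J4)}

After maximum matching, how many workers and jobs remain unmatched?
Unmatched: 0 workers, 1 jobs

Maximum matching size: 3
Workers: 3 total, 3 matched, 0 unmatched
Jobs: 4 total, 3 matched, 1 unmatched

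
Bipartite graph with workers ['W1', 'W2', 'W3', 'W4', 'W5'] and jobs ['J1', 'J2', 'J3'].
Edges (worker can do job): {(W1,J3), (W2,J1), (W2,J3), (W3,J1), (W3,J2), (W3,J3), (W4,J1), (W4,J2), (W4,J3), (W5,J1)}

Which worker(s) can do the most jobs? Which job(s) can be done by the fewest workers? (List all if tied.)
Most versatile: W3, W4 (3 jobs); Least covered: J2 (2 workers)

Worker degrees (jobs they can do): W1:1, W2:2, W3:3, W4:3, W5:1
Job degrees (workers who can do it): J1:4, J2:2, J3:4

Maximum worker degree is 3, achieved by: W3, W4
Minimum job degree is 2, achieved by: J2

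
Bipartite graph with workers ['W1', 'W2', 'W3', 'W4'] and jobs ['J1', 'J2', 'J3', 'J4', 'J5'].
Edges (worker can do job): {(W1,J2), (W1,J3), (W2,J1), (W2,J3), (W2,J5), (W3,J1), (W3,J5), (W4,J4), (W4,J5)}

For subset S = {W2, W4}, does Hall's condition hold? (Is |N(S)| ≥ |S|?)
Yes: |N(S)| = 4, |S| = 2

Subset S = {W2, W4}
Neighbors N(S) = {J1, J3, J4, J5}

|N(S)| = 4, |S| = 2
Hall's condition: |N(S)| ≥ |S| is satisfied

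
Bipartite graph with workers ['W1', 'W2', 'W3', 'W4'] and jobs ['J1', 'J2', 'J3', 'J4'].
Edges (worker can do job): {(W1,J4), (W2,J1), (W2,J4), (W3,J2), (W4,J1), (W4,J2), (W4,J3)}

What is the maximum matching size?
Maximum matching size = 4

Maximum matching: {(W1,J4), (W2,J1), (W3,J2), (W4,J3)}
Size: 4

This assigns 4 workers to 4 distinct jobs.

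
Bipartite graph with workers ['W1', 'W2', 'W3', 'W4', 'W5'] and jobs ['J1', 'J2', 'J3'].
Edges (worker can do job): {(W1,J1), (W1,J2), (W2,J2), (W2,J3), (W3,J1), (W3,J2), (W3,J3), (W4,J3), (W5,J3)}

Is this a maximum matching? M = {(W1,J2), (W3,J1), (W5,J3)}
Yes, size 3 is maximum

Proposed matching has size 3.
Maximum matching size for this graph: 3.

This is a maximum matching.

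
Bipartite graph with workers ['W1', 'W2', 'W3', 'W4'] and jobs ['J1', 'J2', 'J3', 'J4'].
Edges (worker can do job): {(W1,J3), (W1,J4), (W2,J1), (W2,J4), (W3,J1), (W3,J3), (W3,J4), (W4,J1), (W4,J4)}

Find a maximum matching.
Matching: {(W1,J4), (W3,J3), (W4,J1)}

Maximum matching (size 3):
  W1 → J4
  W3 → J3
  W4 → J1

Each worker is assigned to at most one job, and each job to at most one worker.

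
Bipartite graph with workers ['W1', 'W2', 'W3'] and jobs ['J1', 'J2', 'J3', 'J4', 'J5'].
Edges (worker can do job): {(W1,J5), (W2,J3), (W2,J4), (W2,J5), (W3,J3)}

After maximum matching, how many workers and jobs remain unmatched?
Unmatched: 0 workers, 2 jobs

Maximum matching size: 3
Workers: 3 total, 3 matched, 0 unmatched
Jobs: 5 total, 3 matched, 2 unmatched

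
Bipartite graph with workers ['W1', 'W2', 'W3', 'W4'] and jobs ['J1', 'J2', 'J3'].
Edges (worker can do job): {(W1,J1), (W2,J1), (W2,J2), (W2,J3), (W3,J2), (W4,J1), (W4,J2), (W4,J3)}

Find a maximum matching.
Matching: {(W2,J3), (W3,J2), (W4,J1)}

Maximum matching (size 3):
  W2 → J3
  W3 → J2
  W4 → J1

Each worker is assigned to at most one job, and each job to at most one worker.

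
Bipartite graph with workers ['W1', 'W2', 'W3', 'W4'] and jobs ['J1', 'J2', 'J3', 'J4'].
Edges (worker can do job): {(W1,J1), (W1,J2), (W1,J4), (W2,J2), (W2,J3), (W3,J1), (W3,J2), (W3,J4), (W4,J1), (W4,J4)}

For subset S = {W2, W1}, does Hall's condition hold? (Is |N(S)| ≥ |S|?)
Yes: |N(S)| = 4, |S| = 2

Subset S = {W2, W1}
Neighbors N(S) = {J1, J2, J3, J4}

|N(S)| = 4, |S| = 2
Hall's condition: |N(S)| ≥ |S| is satisfied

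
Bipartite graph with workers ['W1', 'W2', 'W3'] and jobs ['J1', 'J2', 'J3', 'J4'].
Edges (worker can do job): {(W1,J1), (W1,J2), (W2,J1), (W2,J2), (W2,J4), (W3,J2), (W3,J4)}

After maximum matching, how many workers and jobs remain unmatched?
Unmatched: 0 workers, 1 jobs

Maximum matching size: 3
Workers: 3 total, 3 matched, 0 unmatched
Jobs: 4 total, 3 matched, 1 unmatched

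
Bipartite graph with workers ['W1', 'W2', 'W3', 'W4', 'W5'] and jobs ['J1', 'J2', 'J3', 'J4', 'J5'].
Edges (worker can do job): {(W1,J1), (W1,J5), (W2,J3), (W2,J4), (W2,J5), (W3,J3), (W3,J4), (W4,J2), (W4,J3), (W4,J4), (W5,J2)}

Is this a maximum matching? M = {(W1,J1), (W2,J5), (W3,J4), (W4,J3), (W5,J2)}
Yes, size 5 is maximum

Proposed matching has size 5.
Maximum matching size for this graph: 5.

This is a maximum matching.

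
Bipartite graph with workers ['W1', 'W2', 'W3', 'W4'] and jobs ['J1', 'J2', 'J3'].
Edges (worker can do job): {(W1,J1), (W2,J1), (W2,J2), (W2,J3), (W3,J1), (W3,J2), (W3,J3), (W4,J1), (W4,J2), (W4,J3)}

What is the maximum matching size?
Maximum matching size = 3

Maximum matching: {(W2,J3), (W3,J1), (W4,J2)}
Size: 3

This assigns 3 workers to 3 distinct jobs.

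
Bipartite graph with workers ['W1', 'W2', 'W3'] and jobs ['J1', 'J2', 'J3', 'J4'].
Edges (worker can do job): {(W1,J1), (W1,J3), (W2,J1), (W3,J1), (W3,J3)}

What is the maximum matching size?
Maximum matching size = 2

Maximum matching: {(W1,J1), (W3,J3)}
Size: 2

This assigns 2 workers to 2 distinct jobs.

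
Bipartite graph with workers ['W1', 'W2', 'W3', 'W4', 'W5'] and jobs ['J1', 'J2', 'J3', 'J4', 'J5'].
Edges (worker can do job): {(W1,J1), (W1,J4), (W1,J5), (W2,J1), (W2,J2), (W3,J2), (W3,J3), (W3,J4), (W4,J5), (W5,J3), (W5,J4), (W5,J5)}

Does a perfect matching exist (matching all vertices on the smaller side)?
Yes, perfect matching exists (size 5)

Perfect matching: {(W1,J1), (W2,J2), (W3,J3), (W4,J5), (W5,J4)}
All 5 vertices on the smaller side are matched.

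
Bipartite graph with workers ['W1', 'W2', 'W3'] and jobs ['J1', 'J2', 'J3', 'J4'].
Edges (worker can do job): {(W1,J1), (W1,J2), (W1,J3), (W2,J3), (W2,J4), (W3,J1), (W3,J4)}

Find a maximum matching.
Matching: {(W1,J2), (W2,J4), (W3,J1)}

Maximum matching (size 3):
  W1 → J2
  W2 → J4
  W3 → J1

Each worker is assigned to at most one job, and each job to at most one worker.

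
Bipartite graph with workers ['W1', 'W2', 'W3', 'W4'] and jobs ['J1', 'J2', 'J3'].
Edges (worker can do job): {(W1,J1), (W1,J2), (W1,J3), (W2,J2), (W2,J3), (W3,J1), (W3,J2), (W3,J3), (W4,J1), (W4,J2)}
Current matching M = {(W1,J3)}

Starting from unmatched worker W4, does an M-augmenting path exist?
Yes: W4 → J2

An M-augmenting path alternates non-matching / matching edges, starting and ending at unmatched vertices.
Path: W4 → J2
(J2 is unmatched in M, so the path is augmenting.)
Flipping edges along this path would increase |M| from 1 to 2.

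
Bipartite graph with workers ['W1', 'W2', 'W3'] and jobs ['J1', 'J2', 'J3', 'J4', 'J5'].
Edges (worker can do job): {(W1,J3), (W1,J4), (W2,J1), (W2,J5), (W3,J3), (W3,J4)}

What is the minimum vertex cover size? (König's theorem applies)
Minimum vertex cover size = 3

By König's theorem: in bipartite graphs,
min vertex cover = max matching = 3

Maximum matching has size 3, so minimum vertex cover also has size 3.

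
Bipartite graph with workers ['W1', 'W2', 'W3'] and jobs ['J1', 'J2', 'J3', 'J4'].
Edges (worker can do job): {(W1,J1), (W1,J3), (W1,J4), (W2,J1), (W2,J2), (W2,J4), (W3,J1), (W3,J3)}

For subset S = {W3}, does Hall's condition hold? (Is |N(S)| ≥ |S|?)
Yes: |N(S)| = 2, |S| = 1

Subset S = {W3}
Neighbors N(S) = {J1, J3}

|N(S)| = 2, |S| = 1
Hall's condition: |N(S)| ≥ |S| is satisfied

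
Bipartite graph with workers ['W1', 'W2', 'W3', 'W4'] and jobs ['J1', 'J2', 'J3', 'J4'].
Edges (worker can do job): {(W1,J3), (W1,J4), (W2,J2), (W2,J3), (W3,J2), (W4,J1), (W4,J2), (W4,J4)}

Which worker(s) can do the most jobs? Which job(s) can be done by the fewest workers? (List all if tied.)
Most versatile: W4 (3 jobs); Least covered: J1 (1 workers)

Worker degrees (jobs they can do): W1:2, W2:2, W3:1, W4:3
Job degrees (workers who can do it): J1:1, J2:3, J3:2, J4:2

Maximum worker degree is 3, achieved by: W4
Minimum job degree is 1, achieved by: J1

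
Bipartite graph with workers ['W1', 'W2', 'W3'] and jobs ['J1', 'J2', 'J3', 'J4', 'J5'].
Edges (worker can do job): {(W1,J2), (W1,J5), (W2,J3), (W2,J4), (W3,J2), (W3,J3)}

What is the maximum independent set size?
Maximum independent set = 5

By König's theorem:
- Min vertex cover = Max matching = 3
- Max independent set = Total vertices - Min vertex cover
- Max independent set = 8 - 3 = 5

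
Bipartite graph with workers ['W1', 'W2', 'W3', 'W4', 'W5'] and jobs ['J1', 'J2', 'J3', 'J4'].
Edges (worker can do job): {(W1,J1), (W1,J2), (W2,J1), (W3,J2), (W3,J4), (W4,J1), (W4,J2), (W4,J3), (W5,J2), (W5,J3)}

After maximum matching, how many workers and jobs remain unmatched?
Unmatched: 1 workers, 0 jobs

Maximum matching size: 4
Workers: 5 total, 4 matched, 1 unmatched
Jobs: 4 total, 4 matched, 0 unmatched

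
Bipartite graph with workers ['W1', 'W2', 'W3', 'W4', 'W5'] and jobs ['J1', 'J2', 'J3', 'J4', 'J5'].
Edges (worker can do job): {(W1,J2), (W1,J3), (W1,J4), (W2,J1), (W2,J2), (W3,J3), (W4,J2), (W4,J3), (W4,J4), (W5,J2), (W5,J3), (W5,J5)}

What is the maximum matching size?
Maximum matching size = 5

Maximum matching: {(W1,J2), (W2,J1), (W3,J3), (W4,J4), (W5,J5)}
Size: 5

This assigns 5 workers to 5 distinct jobs.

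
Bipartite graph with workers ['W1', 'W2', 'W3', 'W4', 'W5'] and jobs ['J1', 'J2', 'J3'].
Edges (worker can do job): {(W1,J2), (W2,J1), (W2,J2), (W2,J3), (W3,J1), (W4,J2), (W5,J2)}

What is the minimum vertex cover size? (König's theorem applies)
Minimum vertex cover size = 3

By König's theorem: in bipartite graphs,
min vertex cover = max matching = 3

Maximum matching has size 3, so minimum vertex cover also has size 3.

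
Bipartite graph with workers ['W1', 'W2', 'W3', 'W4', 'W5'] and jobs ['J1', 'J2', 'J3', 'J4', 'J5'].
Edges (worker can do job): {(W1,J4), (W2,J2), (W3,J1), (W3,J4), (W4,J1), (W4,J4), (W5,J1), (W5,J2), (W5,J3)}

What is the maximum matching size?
Maximum matching size = 4

Maximum matching: {(W2,J2), (W3,J1), (W4,J4), (W5,J3)}
Size: 4

This assigns 4 workers to 4 distinct jobs.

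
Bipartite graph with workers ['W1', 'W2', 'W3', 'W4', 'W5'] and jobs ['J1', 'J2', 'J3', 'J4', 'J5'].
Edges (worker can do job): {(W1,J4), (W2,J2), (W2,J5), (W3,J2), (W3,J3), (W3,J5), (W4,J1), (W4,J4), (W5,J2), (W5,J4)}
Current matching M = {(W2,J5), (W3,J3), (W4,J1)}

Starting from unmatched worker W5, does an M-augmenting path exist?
Yes: W5 → J4

An M-augmenting path alternates non-matching / matching edges, starting and ending at unmatched vertices.
Path: W5 → J4
(J4 is unmatched in M, so the path is augmenting.)
Flipping edges along this path would increase |M| from 3 to 4.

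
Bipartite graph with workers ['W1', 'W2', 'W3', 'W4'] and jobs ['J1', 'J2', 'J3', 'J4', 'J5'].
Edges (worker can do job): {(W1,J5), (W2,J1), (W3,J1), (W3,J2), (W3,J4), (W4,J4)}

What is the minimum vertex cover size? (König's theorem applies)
Minimum vertex cover size = 4

By König's theorem: in bipartite graphs,
min vertex cover = max matching = 4

Maximum matching has size 4, so minimum vertex cover also has size 4.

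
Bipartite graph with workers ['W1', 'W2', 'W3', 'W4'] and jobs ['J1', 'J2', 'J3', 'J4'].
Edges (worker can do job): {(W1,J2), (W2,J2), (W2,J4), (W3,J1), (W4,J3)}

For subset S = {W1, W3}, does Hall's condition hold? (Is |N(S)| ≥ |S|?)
Yes: |N(S)| = 2, |S| = 2

Subset S = {W1, W3}
Neighbors N(S) = {J1, J2}

|N(S)| = 2, |S| = 2
Hall's condition: |N(S)| ≥ |S| is satisfied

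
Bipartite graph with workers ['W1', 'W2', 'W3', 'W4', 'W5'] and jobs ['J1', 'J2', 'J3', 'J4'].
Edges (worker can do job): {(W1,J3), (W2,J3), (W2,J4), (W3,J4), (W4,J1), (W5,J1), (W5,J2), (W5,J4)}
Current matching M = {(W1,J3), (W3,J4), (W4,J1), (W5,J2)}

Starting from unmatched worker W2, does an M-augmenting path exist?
No augmenting path from W2

Alternating search from W2 reaches jobs: {J3, J4}.
Every reachable job is already matched in M, and following those matched edges back to workers exposes no further unvisited jobs.
No M-augmenting path from W2 exists.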